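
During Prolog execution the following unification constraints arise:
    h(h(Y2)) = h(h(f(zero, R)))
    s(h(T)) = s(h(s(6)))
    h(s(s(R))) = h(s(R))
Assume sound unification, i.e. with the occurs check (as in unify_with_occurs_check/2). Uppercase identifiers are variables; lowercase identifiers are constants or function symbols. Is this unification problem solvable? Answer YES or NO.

Decompose h/1: h(Y2) = h(f(zero, R)).
Decompose h/1: Y2 = f(zero, R).
Bind Y2 := f(zero, R); no other remaining equation mentions Y2.
Decompose s/1: h(T) = h(s(6)).
Decompose h/1: T = s(6).
Bind T := s(6); no other remaining equation mentions T.
Decompose h/1: s(s(R)) = s(R).
Decompose s/1: s(R) = R.
Occurs check fails: R occurs in s(R); the equation R = s(R) has no finite solution.

NO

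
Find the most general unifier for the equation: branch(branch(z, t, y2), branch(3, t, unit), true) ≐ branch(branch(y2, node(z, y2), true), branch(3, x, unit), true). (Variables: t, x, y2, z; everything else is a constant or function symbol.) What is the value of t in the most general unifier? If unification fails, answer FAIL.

node(true, true)

Decompose branch/3: branch(z, t, y2) ≐ branch(y2, node(z, y2), true),  branch(3, t, unit) ≐ branch(3, x, unit),  true ≐ true.
Decompose branch/3: z ≐ y2,  t ≐ node(z, y2),  y2 ≐ true.
Bind z := y2; substituting into the one remaining equation that mentions z gives: t ≐ node(y2, y2).
Bind t := node(y2, y2); substituting into the one remaining equation that mentions t gives: branch(3, node(y2, y2), unit) ≐ branch(3, x, unit).
Bind y2 := true; substituting into the one remaining equation that mentions y2 gives: branch(3, node(true, true), unit) ≐ branch(3, x, unit). Substituting into the earlier bindings gives z := true, t := node(true, true).
Decompose branch/3: 3 ≐ 3,  node(true, true) ≐ x,  unit ≐ unit.
Delete trivial equation 3 ≐ 3.
Bind x := node(true, true); no other remaining equation mentions x.
Delete trivial equation unit ≐ unit.
Delete trivial equation true ≐ true.
MGU = { z -> true, t -> node(true, true), y2 -> true, x -> node(true, true) }, so t -> node(true, true).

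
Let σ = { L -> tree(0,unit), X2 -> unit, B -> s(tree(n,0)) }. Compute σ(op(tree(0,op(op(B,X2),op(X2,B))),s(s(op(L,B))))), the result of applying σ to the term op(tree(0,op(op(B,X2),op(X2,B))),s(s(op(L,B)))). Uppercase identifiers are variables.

Replace each occurrence of L with tree(0,unit).
Replace each occurrence of X2 with unit.
Replace each occurrence of B with s(tree(n,0)).
Result: op(tree(0,op(op(s(tree(n,0)),unit),op(unit,s(tree(n,0))))),s(s(op(tree(0,unit),s(tree(n,0)))))).

op(tree(0,op(op(s(tree(n,0)),unit),op(unit,s(tree(n,0))))),s(s(op(tree(0,unit),s(tree(n,0))))))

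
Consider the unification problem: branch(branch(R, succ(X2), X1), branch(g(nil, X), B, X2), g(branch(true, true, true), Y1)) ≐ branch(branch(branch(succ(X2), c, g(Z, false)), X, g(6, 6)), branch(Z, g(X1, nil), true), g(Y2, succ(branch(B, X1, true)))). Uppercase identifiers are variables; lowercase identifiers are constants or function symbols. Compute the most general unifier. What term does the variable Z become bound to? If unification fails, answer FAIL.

Decompose branch/3: branch(R, succ(X2), X1) ≐ branch(branch(succ(X2), c, g(Z, false)), X, g(6, 6)),  branch(g(nil, X), B, X2) ≐ branch(Z, g(X1, nil), true),  g(branch(true, true, true), Y1) ≐ g(Y2, succ(branch(B, X1, true))).
Decompose branch/3: R ≐ branch(succ(X2), c, g(Z, false)),  succ(X2) ≐ X,  X1 ≐ g(6, 6).
Bind R := branch(succ(X2), c, g(Z, false)); no other remaining equation mentions R.
Bind X := succ(X2); substituting into the one remaining equation that mentions X gives: branch(g(nil, succ(X2)), B, X2) ≐ branch(Z, g(X1, nil), true).
Bind X1 := g(6, 6); substituting into the remaining equations gives: branch(g(nil, succ(X2)), B, X2) ≐ branch(Z, g(g(6, 6), nil), true),  g(branch(true, true, true), Y1) ≐ g(Y2, succ(branch(B, g(6, 6), true))).
Decompose branch/3: g(nil, succ(X2)) ≐ Z,  B ≐ g(g(6, 6), nil),  X2 ≐ true.
Bind Z := g(nil, succ(X2)); no other remaining equation mentions Z. Substituting into the earlier binding gives R := branch(succ(X2), c, g(g(nil, succ(X2)), false)).
Bind B := g(g(6, 6), nil); substituting into the one remaining equation that mentions B gives: g(branch(true, true, true), Y1) ≐ g(Y2, succ(branch(g(g(6, 6), nil), g(6, 6), true))).
Bind X2 := true; no other remaining equation mentions X2. Substituting into the earlier bindings gives R := branch(succ(true), c, g(g(nil, succ(true)), false)), X := succ(true), Z := g(nil, succ(true)).
Decompose g/2: branch(true, true, true) ≐ Y2,  Y1 ≐ succ(branch(g(g(6, 6), nil), g(6, 6), true)).
Bind Y2 := branch(true, true, true); no other remaining equation mentions Y2.
Bind Y1 := succ(branch(g(g(6, 6), nil), g(6, 6), true)).
MGU = { R ↦ branch(succ(true), c, g(g(nil, succ(true)), false)), X ↦ succ(true), X1 ↦ g(6, 6), Z ↦ g(nil, succ(true)), B ↦ g(g(6, 6), nil), X2 ↦ true, Y2 ↦ branch(true, true, true), Y1 ↦ succ(branch(g(g(6, 6), nil), g(6, 6), true)) }, so Z ↦ g(nil, succ(true)).

g(nil, succ(true))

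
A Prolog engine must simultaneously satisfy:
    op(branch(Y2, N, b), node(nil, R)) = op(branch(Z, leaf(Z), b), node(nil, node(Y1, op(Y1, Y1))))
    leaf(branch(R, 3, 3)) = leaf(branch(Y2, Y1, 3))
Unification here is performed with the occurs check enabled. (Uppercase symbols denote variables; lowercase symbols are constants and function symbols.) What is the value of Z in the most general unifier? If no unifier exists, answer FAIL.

node(3, op(3, 3))

Decompose op/2: branch(Y2, N, b) = branch(Z, leaf(Z), b),  node(nil, R) = node(nil, node(Y1, op(Y1, Y1))).
Decompose branch/3: Y2 = Z,  N = leaf(Z),  b = b.
Bind Y2 := Z; substituting into the one remaining equation that mentions Y2 gives: leaf(branch(R, 3, 3)) = leaf(branch(Z, Y1, 3)).
Bind N := leaf(Z); no other remaining equation mentions N.
Delete trivial equation b = b.
Decompose node/2: nil = nil,  R = node(Y1, op(Y1, Y1)).
Delete trivial equation nil = nil.
Bind R := node(Y1, op(Y1, Y1)); substituting into the remaining equation gives: leaf(branch(node(Y1, op(Y1, Y1)), 3, 3)) = leaf(branch(Z, Y1, 3)).
Decompose leaf/1: branch(node(Y1, op(Y1, Y1)), 3, 3) = branch(Z, Y1, 3).
Decompose branch/3: node(Y1, op(Y1, Y1)) = Z,  3 = Y1,  3 = 3.
Bind Z := node(Y1, op(Y1, Y1)); no other remaining equation mentions Z. Substituting into the earlier bindings gives Y2 := node(Y1, op(Y1, Y1)), N := leaf(node(Y1, op(Y1, Y1))).
Bind Y1 := 3; no other remaining equation mentions Y1. Substituting into the earlier bindings gives Y2 := node(3, op(3, 3)), N := leaf(node(3, op(3, 3))), R := node(3, op(3, 3)), Z := node(3, op(3, 3)).
Delete trivial equation 3 = 3.
MGU = { Y2 = node(3, op(3, 3)), N = leaf(node(3, op(3, 3))), R = node(3, op(3, 3)), Z = node(3, op(3, 3)), Y1 = 3 }, so Z = node(3, op(3, 3)).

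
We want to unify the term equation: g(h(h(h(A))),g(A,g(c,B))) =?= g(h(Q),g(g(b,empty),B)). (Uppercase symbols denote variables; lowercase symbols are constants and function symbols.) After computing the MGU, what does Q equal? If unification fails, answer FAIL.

Decompose g/2: h(h(h(A))) =?= h(Q),  g(A,g(c,B)) =?= g(g(b,empty),B).
Decompose h/1: h(h(A)) =?= Q.
Bind Q := h(h(A)); no other remaining equation mentions Q.
Decompose g/2: A =?= g(b,empty),  g(c,B) =?= B.
Bind A := g(b,empty); no other remaining equation mentions A. Substituting into the earlier binding gives Q := h(h(g(b,empty))).
Occurs check fails: B occurs in g(c,B); the equation B =?= g(c,B) has no finite solution.

FAIL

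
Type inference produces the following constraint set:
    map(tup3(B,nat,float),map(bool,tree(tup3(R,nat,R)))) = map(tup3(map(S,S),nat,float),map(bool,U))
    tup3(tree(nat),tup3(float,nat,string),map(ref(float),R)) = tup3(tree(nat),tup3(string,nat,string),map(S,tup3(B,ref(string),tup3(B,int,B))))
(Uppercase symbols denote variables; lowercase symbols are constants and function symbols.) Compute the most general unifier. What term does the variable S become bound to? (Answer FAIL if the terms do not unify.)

Decompose map/2: tup3(B,nat,float) = tup3(map(S,S),nat,float),  map(bool,tree(tup3(R,nat,R))) = map(bool,U).
Decompose tup3/3: B = map(S,S),  nat = nat,  float = float.
Bind B := map(S,S); substituting into the one remaining equation that mentions B gives: tup3(tree(nat),tup3(float,nat,string),map(ref(float),R)) = tup3(tree(nat),tup3(string,nat,string),map(S,tup3(map(S,S),ref(string),tup3(map(S,S),int,map(S,S))))).
Delete trivial equation nat = nat.
Delete trivial equation float = float.
Decompose map/2: bool = bool,  tree(tup3(R,nat,R)) = U.
Delete trivial equation bool = bool.
Bind U := tree(tup3(R,nat,R)); no other remaining equation mentions U.
Decompose tup3/3: tree(nat) = tree(nat),  tup3(float,nat,string) = tup3(string,nat,string),  map(ref(float),R) = map(S,tup3(map(S,S),ref(string),tup3(map(S,S),int,map(S,S)))).
Delete trivial equation tree(nat) = tree(nat).
Decompose tup3/3: float = string,  nat = nat,  string = string.
Clash: constants float and string differ; no unifier exists.

FAIL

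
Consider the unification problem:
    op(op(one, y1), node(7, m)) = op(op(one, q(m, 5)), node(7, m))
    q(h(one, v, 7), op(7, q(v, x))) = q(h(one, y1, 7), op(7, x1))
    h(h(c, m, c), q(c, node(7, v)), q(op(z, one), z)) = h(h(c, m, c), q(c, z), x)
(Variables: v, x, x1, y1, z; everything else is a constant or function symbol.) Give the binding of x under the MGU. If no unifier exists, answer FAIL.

Decompose op/2: op(one, y1) = op(one, q(m, 5)),  node(7, m) = node(7, m).
Decompose op/2: one = one,  y1 = q(m, 5).
Delete trivial equation one = one.
Bind y1 := q(m, 5); substituting into the one remaining equation that mentions y1 gives: q(h(one, v, 7), op(7, q(v, x))) = q(h(one, q(m, 5), 7), op(7, x1)).
Delete trivial equation node(7, m) = node(7, m).
Decompose q/2: h(one, v, 7) = h(one, q(m, 5), 7),  op(7, q(v, x)) = op(7, x1).
Decompose h/3: one = one,  v = q(m, 5),  7 = 7.
Delete trivial equation one = one.
Bind v := q(m, 5); substituting into the 2 remaining equations that mention v gives: op(7, q(q(m, 5), x)) = op(7, x1),  h(h(c, m, c), q(c, node(7, q(m, 5))), q(op(z, one), z)) = h(h(c, m, c), q(c, z), x).
Delete trivial equation 7 = 7.
Decompose op/2: 7 = 7,  q(q(m, 5), x) = x1.
Delete trivial equation 7 = 7.
Bind x1 := q(q(m, 5), x); no other remaining equation mentions x1.
Decompose h/3: h(c, m, c) = h(c, m, c),  q(c, node(7, q(m, 5))) = q(c, z),  q(op(z, one), z) = x.
Delete trivial equation h(c, m, c) = h(c, m, c).
Decompose q/2: c = c,  node(7, q(m, 5)) = z.
Delete trivial equation c = c.
Bind z := node(7, q(m, 5)); substituting into the remaining equation gives: q(op(node(7, q(m, 5)), one), node(7, q(m, 5))) = x.
Bind x := q(op(node(7, q(m, 5)), one), node(7, q(m, 5))). Substituting into the earlier binding gives x1 := q(q(m, 5), q(op(node(7, q(m, 5)), one), node(7, q(m, 5)))).
MGU = { y1 := q(m, 5), v := q(m, 5), x1 := q(q(m, 5), q(op(node(7, q(m, 5)), one), node(7, q(m, 5)))), z := node(7, q(m, 5)), x := q(op(node(7, q(m, 5)), one), node(7, q(m, 5))) }, so x := q(op(node(7, q(m, 5)), one), node(7, q(m, 5))).

q(op(node(7, q(m, 5)), one), node(7, q(m, 5)))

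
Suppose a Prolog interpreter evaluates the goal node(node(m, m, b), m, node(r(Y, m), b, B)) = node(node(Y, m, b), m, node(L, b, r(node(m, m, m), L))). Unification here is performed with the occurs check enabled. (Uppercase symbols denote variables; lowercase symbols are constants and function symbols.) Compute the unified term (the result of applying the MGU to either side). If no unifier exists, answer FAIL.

Decompose node/3: node(m, m, b) = node(Y, m, b),  m = m,  node(r(Y, m), b, B) = node(L, b, r(node(m, m, m), L)).
Decompose node/3: m = Y,  m = m,  b = b.
Bind Y := m; substituting into the one remaining equation that mentions Y gives: node(r(m, m), b, B) = node(L, b, r(node(m, m, m), L)).
Delete trivial equation m = m.
Delete trivial equation b = b.
Delete trivial equation m = m.
Decompose node/3: r(m, m) = L,  b = b,  B = r(node(m, m, m), L).
Bind L := r(m, m); substituting into the one remaining equation that mentions L gives: B = r(node(m, m, m), r(m, m)).
Delete trivial equation b = b.
Bind B := r(node(m, m, m), r(m, m)).
Applying the MGU to either side gives node(node(m, m, b), m, node(r(m, m), b, r(node(m, m, m), r(m, m)))).

node(node(m, m, b), m, node(r(m, m), b, r(node(m, m, m), r(m, m))))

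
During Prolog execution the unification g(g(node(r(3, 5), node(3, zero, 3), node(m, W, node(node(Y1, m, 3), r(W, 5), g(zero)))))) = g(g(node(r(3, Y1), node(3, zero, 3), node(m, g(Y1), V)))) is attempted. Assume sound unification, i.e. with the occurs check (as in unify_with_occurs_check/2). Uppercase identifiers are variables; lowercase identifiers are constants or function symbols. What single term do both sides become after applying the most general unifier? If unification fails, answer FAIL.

g(g(node(r(3, 5), node(3, zero, 3), node(m, g(5), node(node(5, m, 3), r(g(5), 5), g(zero))))))

Decompose g/1: g(node(r(3, 5), node(3, zero, 3), node(m, W, node(node(Y1, m, 3), r(W, 5), g(zero))))) = g(node(r(3, Y1), node(3, zero, 3), node(m, g(Y1), V))).
Decompose g/1: node(r(3, 5), node(3, zero, 3), node(m, W, node(node(Y1, m, 3), r(W, 5), g(zero)))) = node(r(3, Y1), node(3, zero, 3), node(m, g(Y1), V)).
Decompose node/3: r(3, 5) = r(3, Y1),  node(3, zero, 3) = node(3, zero, 3),  node(m, W, node(node(Y1, m, 3), r(W, 5), g(zero))) = node(m, g(Y1), V).
Decompose r/2: 3 = 3,  5 = Y1.
Delete trivial equation 3 = 3.
Bind Y1 := 5; substituting into the one remaining equation that mentions Y1 gives: node(m, W, node(node(5, m, 3), r(W, 5), g(zero))) = node(m, g(5), V).
Delete trivial equation node(3, zero, 3) = node(3, zero, 3).
Decompose node/3: m = m,  W = g(5),  node(node(5, m, 3), r(W, 5), g(zero)) = V.
Delete trivial equation m = m.
Bind W := g(5); substituting into the remaining equation gives: node(node(5, m, 3), r(g(5), 5), g(zero)) = V.
Bind V := node(node(5, m, 3), r(g(5), 5), g(zero)).
Applying the MGU to either side gives g(g(node(r(3, 5), node(3, zero, 3), node(m, g(5), node(node(5, m, 3), r(g(5), 5), g(zero)))))).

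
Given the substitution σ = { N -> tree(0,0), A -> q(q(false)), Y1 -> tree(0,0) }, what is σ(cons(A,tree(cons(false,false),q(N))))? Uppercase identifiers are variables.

Replace each occurrence of N with tree(0,0).
Replace each occurrence of A with q(q(false)).
Result: cons(q(q(false)),tree(cons(false,false),q(tree(0,0)))).

cons(q(q(false)),tree(cons(false,false),q(tree(0,0))))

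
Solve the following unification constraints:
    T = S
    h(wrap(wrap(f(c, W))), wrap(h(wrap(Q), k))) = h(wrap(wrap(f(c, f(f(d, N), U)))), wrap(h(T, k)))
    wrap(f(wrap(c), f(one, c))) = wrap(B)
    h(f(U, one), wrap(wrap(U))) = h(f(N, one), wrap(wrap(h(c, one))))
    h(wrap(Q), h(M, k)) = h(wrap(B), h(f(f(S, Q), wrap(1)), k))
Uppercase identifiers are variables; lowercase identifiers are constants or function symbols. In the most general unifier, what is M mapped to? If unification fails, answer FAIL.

Bind T := S; substituting into the one remaining equation that mentions T gives: h(wrap(wrap(f(c, W))), wrap(h(wrap(Q), k))) = h(wrap(wrap(f(c, f(f(d, N), U)))), wrap(h(S, k))).
Decompose h/2: wrap(wrap(f(c, W))) = wrap(wrap(f(c, f(f(d, N), U)))),  wrap(h(wrap(Q), k)) = wrap(h(S, k)).
Decompose wrap/1: wrap(f(c, W)) = wrap(f(c, f(f(d, N), U))).
Decompose wrap/1: f(c, W) = f(c, f(f(d, N), U)).
Decompose f/2: c = c,  W = f(f(d, N), U).
Delete trivial equation c = c.
Bind W := f(f(d, N), U); no other remaining equation mentions W.
Decompose wrap/1: h(wrap(Q), k) = h(S, k).
Decompose h/2: wrap(Q) = S,  k = k.
Bind S := wrap(Q); substituting into the one remaining equation that mentions S gives: h(wrap(Q), h(M, k)) = h(wrap(B), h(f(f(wrap(Q), Q), wrap(1)), k)). Substituting into the earlier binding gives T := wrap(Q).
Delete trivial equation k = k.
Decompose wrap/1: f(wrap(c), f(one, c)) = B.
Bind B := f(wrap(c), f(one, c)); substituting into the one remaining equation that mentions B gives: h(wrap(Q), h(M, k)) = h(wrap(f(wrap(c), f(one, c))), h(f(f(wrap(Q), Q), wrap(1)), k)).
Decompose h/2: f(U, one) = f(N, one),  wrap(wrap(U)) = wrap(wrap(h(c, one))).
Decompose f/2: U = N,  one = one.
Bind U := N; substituting into the one remaining equation that mentions U gives: wrap(wrap(N)) = wrap(wrap(h(c, one))). Substituting into the earlier binding gives W := f(f(d, N), N).
Delete trivial equation one = one.
Decompose wrap/1: wrap(N) = wrap(h(c, one)).
Decompose wrap/1: N = h(c, one).
Bind N := h(c, one); no other remaining equation mentions N. Substituting into the earlier bindings gives W := f(f(d, h(c, one)), h(c, one)), U := h(c, one).
Decompose h/2: wrap(Q) = wrap(f(wrap(c), f(one, c))),  h(M, k) = h(f(f(wrap(Q), Q), wrap(1)), k).
Decompose wrap/1: Q = f(wrap(c), f(one, c)).
Bind Q := f(wrap(c), f(one, c)); substituting into the remaining equation gives: h(M, k) = h(f(f(wrap(f(wrap(c), f(one, c))), f(wrap(c), f(one, c))), wrap(1)), k). Substituting into the earlier bindings gives T := wrap(f(wrap(c), f(one, c))), S := wrap(f(wrap(c), f(one, c))).
Decompose h/2: M = f(f(wrap(f(wrap(c), f(one, c))), f(wrap(c), f(one, c))), wrap(1)),  k = k.
Bind M := f(f(wrap(f(wrap(c), f(one, c))), f(wrap(c), f(one, c))), wrap(1)); no other remaining equation mentions M.
Delete trivial equation k = k.
MGU = { T := wrap(f(wrap(c), f(one, c))), W := f(f(d, h(c, one)), h(c, one)), S := wrap(f(wrap(c), f(one, c))), B := f(wrap(c), f(one, c)), U := h(c, one), N := h(c, one), Q := f(wrap(c), f(one, c)), M := f(f(wrap(f(wrap(c), f(one, c))), f(wrap(c), f(one, c))), wrap(1)) }, so M := f(f(wrap(f(wrap(c), f(one, c))), f(wrap(c), f(one, c))), wrap(1)).

f(f(wrap(f(wrap(c), f(one, c))), f(wrap(c), f(one, c))), wrap(1))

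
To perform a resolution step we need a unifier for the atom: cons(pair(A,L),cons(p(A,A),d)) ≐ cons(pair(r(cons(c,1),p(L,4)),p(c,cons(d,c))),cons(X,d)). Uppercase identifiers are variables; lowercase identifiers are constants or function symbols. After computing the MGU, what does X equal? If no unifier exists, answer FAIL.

p(r(cons(c,1),p(p(c,cons(d,c)),4)),r(cons(c,1),p(p(c,cons(d,c)),4)))

Decompose cons/2: pair(A,L) ≐ pair(r(cons(c,1),p(L,4)),p(c,cons(d,c))),  cons(p(A,A),d) ≐ cons(X,d).
Decompose pair/2: A ≐ r(cons(c,1),p(L,4)),  L ≐ p(c,cons(d,c)).
Bind A := r(cons(c,1),p(L,4)); substituting into the one remaining equation that mentions A gives: cons(p(r(cons(c,1),p(L,4)),r(cons(c,1),p(L,4))),d) ≐ cons(X,d).
Bind L := p(c,cons(d,c)); substituting into the remaining equation gives: cons(p(r(cons(c,1),p(p(c,cons(d,c)),4)),r(cons(c,1),p(p(c,cons(d,c)),4))),d) ≐ cons(X,d). Substituting into the earlier binding gives A := r(cons(c,1),p(p(c,cons(d,c)),4)).
Decompose cons/2: p(r(cons(c,1),p(p(c,cons(d,c)),4)),r(cons(c,1),p(p(c,cons(d,c)),4))) ≐ X,  d ≐ d.
Bind X := p(r(cons(c,1),p(p(c,cons(d,c)),4)),r(cons(c,1),p(p(c,cons(d,c)),4))); no other remaining equation mentions X.
Delete trivial equation d ≐ d.
MGU = { A ↦ r(cons(c,1),p(p(c,cons(d,c)),4)), L ↦ p(c,cons(d,c)), X ↦ p(r(cons(c,1),p(p(c,cons(d,c)),4)),r(cons(c,1),p(p(c,cons(d,c)),4))) }, so X ↦ p(r(cons(c,1),p(p(c,cons(d,c)),4)),r(cons(c,1),p(p(c,cons(d,c)),4))).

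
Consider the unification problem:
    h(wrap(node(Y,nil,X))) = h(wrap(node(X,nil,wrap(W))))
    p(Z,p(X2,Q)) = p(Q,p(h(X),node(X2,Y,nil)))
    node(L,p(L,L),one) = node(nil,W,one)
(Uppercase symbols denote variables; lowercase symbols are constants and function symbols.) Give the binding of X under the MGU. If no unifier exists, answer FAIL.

wrap(p(nil,nil))

Decompose h/1: wrap(node(Y,nil,X)) = wrap(node(X,nil,wrap(W))).
Decompose wrap/1: node(Y,nil,X) = node(X,nil,wrap(W)).
Decompose node/3: Y = X,  nil = nil,  X = wrap(W).
Bind Y := X; substituting into the one remaining equation that mentions Y gives: p(Z,p(X2,Q)) = p(Q,p(h(X),node(X2,X,nil))).
Delete trivial equation nil = nil.
Bind X := wrap(W); substituting into the one remaining equation that mentions X gives: p(Z,p(X2,Q)) = p(Q,p(h(wrap(W)),node(X2,wrap(W),nil))). Substituting into the earlier binding gives Y := wrap(W).
Decompose p/2: Z = Q,  p(X2,Q) = p(h(wrap(W)),node(X2,wrap(W),nil)).
Bind Z := Q; no other remaining equation mentions Z.
Decompose p/2: X2 = h(wrap(W)),  Q = node(X2,wrap(W),nil).
Bind X2 := h(wrap(W)); substituting into the one remaining equation that mentions X2 gives: Q = node(h(wrap(W)),wrap(W),nil).
Bind Q := node(h(wrap(W)),wrap(W),nil); no other remaining equation mentions Q. Substituting into the earlier binding gives Z := node(h(wrap(W)),wrap(W),nil).
Decompose node/3: L = nil,  p(L,L) = W,  one = one.
Bind L := nil; substituting into the one remaining equation that mentions L gives: p(nil,nil) = W.
Bind W := p(nil,nil); no other remaining equation mentions W. Substituting into the earlier bindings gives Y := wrap(p(nil,nil)), X := wrap(p(nil,nil)), Z := node(h(wrap(p(nil,nil))),wrap(p(nil,nil)),nil), X2 := h(wrap(p(nil,nil))), Q := node(h(wrap(p(nil,nil))),wrap(p(nil,nil)),nil).
Delete trivial equation one = one.
MGU = { Y ↦ wrap(p(nil,nil)), X ↦ wrap(p(nil,nil)), Z ↦ node(h(wrap(p(nil,nil))),wrap(p(nil,nil)),nil), X2 ↦ h(wrap(p(nil,nil))), Q ↦ node(h(wrap(p(nil,nil))),wrap(p(nil,nil)),nil), L ↦ nil, W ↦ p(nil,nil) }, so X ↦ wrap(p(nil,nil)).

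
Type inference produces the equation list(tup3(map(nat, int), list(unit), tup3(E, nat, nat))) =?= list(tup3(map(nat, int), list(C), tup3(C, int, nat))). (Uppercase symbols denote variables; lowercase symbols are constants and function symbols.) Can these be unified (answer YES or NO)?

NO

Decompose list/1: tup3(map(nat, int), list(unit), tup3(E, nat, nat)) =?= tup3(map(nat, int), list(C), tup3(C, int, nat)).
Decompose tup3/3: map(nat, int) =?= map(nat, int),  list(unit) =?= list(C),  tup3(E, nat, nat) =?= tup3(C, int, nat).
Delete trivial equation map(nat, int) =?= map(nat, int).
Decompose list/1: unit =?= C.
Bind C := unit; substituting into the remaining equation gives: tup3(E, nat, nat) =?= tup3(unit, int, nat).
Decompose tup3/3: E =?= unit,  nat =?= int,  nat =?= nat.
Bind E := unit; no other remaining equation mentions E.
Clash: constants nat and int differ; no unifier exists.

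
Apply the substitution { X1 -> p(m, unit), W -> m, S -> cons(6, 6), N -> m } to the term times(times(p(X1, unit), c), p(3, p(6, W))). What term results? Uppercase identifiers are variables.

Replace each occurrence of X1 with p(m, unit).
Replace each occurrence of W with m.
Result: times(times(p(p(m, unit), unit), c), p(3, p(6, m))).

times(times(p(p(m, unit), unit), c), p(3, p(6, m)))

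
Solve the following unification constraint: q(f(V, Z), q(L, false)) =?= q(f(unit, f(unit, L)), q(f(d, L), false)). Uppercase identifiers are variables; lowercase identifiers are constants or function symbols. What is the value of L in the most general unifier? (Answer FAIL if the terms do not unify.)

Decompose q/2: f(V, Z) =?= f(unit, f(unit, L)),  q(L, false) =?= q(f(d, L), false).
Decompose f/2: V =?= unit,  Z =?= f(unit, L).
Bind V := unit; no other remaining equation mentions V.
Bind Z := f(unit, L); no other remaining equation mentions Z.
Decompose q/2: L =?= f(d, L),  false =?= false.
Occurs check fails: L occurs in f(d, L); the equation L =?= f(d, L) has no finite solution.

FAIL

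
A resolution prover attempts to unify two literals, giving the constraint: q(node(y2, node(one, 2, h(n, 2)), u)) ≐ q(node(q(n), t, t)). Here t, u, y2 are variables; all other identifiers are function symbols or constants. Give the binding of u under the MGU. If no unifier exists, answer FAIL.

node(one, 2, h(n, 2))

Decompose q/1: node(y2, node(one, 2, h(n, 2)), u) ≐ node(q(n), t, t).
Decompose node/3: y2 ≐ q(n),  node(one, 2, h(n, 2)) ≐ t,  u ≐ t.
Bind y2 := q(n); no other remaining equation mentions y2.
Bind t := node(one, 2, h(n, 2)); substituting into the remaining equation gives: u ≐ node(one, 2, h(n, 2)).
Bind u := node(one, 2, h(n, 2)).
MGU = { y2 := q(n), t := node(one, 2, h(n, 2)), u := node(one, 2, h(n, 2)) }, so u := node(one, 2, h(n, 2)).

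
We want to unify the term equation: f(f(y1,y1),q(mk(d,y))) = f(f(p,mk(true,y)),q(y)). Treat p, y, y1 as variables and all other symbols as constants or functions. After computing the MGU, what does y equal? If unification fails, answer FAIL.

FAIL

Decompose f/2: f(y1,y1) = f(p,mk(true,y)),  q(mk(d,y)) = q(y).
Decompose f/2: y1 = p,  y1 = mk(true,y).
Bind y1 := p; substituting into the one remaining equation that mentions y1 gives: p = mk(true,y).
Bind p := mk(true,y); no other remaining equation mentions p. Substituting into the earlier binding gives y1 := mk(true,y).
Decompose q/1: mk(d,y) = y.
Occurs check fails: y occurs in mk(d,y); the equation y = mk(d,y) has no finite solution.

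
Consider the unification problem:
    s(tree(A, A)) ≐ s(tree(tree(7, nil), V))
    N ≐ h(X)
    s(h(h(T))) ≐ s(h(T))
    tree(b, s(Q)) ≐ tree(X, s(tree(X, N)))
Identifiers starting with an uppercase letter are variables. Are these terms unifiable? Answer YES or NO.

NO

Decompose s/1: tree(A, A) ≐ tree(tree(7, nil), V).
Decompose tree/2: A ≐ tree(7, nil),  A ≐ V.
Bind A := tree(7, nil); substituting into the one remaining equation that mentions A gives: tree(7, nil) ≐ V.
Bind V := tree(7, nil); no other remaining equation mentions V.
Bind N := h(X); substituting into the one remaining equation that mentions N gives: tree(b, s(Q)) ≐ tree(X, s(tree(X, h(X)))).
Decompose s/1: h(h(T)) ≐ h(T).
Decompose h/1: h(T) ≐ T.
Occurs check fails: T occurs in h(T); the equation T ≐ h(T) has no finite solution.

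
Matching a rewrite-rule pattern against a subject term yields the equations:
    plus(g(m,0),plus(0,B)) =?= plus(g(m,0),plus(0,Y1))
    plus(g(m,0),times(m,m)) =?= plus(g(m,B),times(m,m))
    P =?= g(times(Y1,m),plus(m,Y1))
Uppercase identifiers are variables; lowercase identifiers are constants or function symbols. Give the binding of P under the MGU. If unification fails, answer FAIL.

Decompose plus/2: g(m,0) =?= g(m,0),  plus(0,B) =?= plus(0,Y1).
Delete trivial equation g(m,0) =?= g(m,0).
Decompose plus/2: 0 =?= 0,  B =?= Y1.
Delete trivial equation 0 =?= 0.
Bind B := Y1; substituting into the one remaining equation that mentions B gives: plus(g(m,0),times(m,m)) =?= plus(g(m,Y1),times(m,m)).
Decompose plus/2: g(m,0) =?= g(m,Y1),  times(m,m) =?= times(m,m).
Decompose g/2: m =?= m,  0 =?= Y1.
Delete trivial equation m =?= m.
Bind Y1 := 0; substituting into the one remaining equation that mentions Y1 gives: P =?= g(times(0,m),plus(m,0)). Substituting into the earlier binding gives B := 0.
Delete trivial equation times(m,m) =?= times(m,m).
Bind P := g(times(0,m),plus(m,0)).
MGU = { B -> 0, Y1 -> 0, P -> g(times(0,m),plus(m,0)) }, so P -> g(times(0,m),plus(m,0)).

g(times(0,m),plus(m,0))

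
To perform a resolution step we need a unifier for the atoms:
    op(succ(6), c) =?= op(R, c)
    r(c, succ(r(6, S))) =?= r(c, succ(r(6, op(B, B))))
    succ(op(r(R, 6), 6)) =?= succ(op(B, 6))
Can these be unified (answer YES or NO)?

Decompose op/2: succ(6) =?= R,  c =?= c.
Bind R := succ(6); substituting into the one remaining equation that mentions R gives: succ(op(r(succ(6), 6), 6)) =?= succ(op(B, 6)).
Delete trivial equation c =?= c.
Decompose r/2: c =?= c,  succ(r(6, S)) =?= succ(r(6, op(B, B))).
Delete trivial equation c =?= c.
Decompose succ/1: r(6, S) =?= r(6, op(B, B)).
Decompose r/2: 6 =?= 6,  S =?= op(B, B).
Delete trivial equation 6 =?= 6.
Bind S := op(B, B); no other remaining equation mentions S.
Decompose succ/1: op(r(succ(6), 6), 6) =?= op(B, 6).
Decompose op/2: r(succ(6), 6) =?= B,  6 =?= 6.
Bind B := r(succ(6), 6); no other remaining equation mentions B. Substituting into the earlier binding gives S := op(r(succ(6), 6), r(succ(6), 6)).
Delete trivial equation 6 =?= 6.
No equations remain and no clash or occurs-check failure arose, so a unifier exists.

YES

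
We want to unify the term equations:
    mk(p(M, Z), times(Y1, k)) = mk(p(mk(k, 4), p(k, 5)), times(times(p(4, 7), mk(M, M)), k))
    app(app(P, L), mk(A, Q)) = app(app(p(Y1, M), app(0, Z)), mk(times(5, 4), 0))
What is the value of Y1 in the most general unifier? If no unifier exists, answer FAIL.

Decompose mk/2: p(M, Z) = p(mk(k, 4), p(k, 5)),  times(Y1, k) = times(times(p(4, 7), mk(M, M)), k).
Decompose p/2: M = mk(k, 4),  Z = p(k, 5).
Bind M := mk(k, 4); substituting into the 2 remaining equations that mention M gives: times(Y1, k) = times(times(p(4, 7), mk(mk(k, 4), mk(k, 4))), k),  app(app(P, L), mk(A, Q)) = app(app(p(Y1, mk(k, 4)), app(0, Z)), mk(times(5, 4), 0)).
Bind Z := p(k, 5); substituting into the one remaining equation that mentions Z gives: app(app(P, L), mk(A, Q)) = app(app(p(Y1, mk(k, 4)), app(0, p(k, 5))), mk(times(5, 4), 0)).
Decompose times/2: Y1 = times(p(4, 7), mk(mk(k, 4), mk(k, 4))),  k = k.
Bind Y1 := times(p(4, 7), mk(mk(k, 4), mk(k, 4))); substituting into the one remaining equation that mentions Y1 gives: app(app(P, L), mk(A, Q)) = app(app(p(times(p(4, 7), mk(mk(k, 4), mk(k, 4))), mk(k, 4)), app(0, p(k, 5))), mk(times(5, 4), 0)).
Delete trivial equation k = k.
Decompose app/2: app(P, L) = app(p(times(p(4, 7), mk(mk(k, 4), mk(k, 4))), mk(k, 4)), app(0, p(k, 5))),  mk(A, Q) = mk(times(5, 4), 0).
Decompose app/2: P = p(times(p(4, 7), mk(mk(k, 4), mk(k, 4))), mk(k, 4)),  L = app(0, p(k, 5)).
Bind P := p(times(p(4, 7), mk(mk(k, 4), mk(k, 4))), mk(k, 4)); no other remaining equation mentions P.
Bind L := app(0, p(k, 5)); no other remaining equation mentions L.
Decompose mk/2: A = times(5, 4),  Q = 0.
Bind A := times(5, 4); no other remaining equation mentions A.
Bind Q := 0.
MGU = { M := mk(k, 4), Z := p(k, 5), Y1 := times(p(4, 7), mk(mk(k, 4), mk(k, 4))), P := p(times(p(4, 7), mk(mk(k, 4), mk(k, 4))), mk(k, 4)), L := app(0, p(k, 5)), A := times(5, 4), Q := 0 }, so Y1 := times(p(4, 7), mk(mk(k, 4), mk(k, 4))).

times(p(4, 7), mk(mk(k, 4), mk(k, 4)))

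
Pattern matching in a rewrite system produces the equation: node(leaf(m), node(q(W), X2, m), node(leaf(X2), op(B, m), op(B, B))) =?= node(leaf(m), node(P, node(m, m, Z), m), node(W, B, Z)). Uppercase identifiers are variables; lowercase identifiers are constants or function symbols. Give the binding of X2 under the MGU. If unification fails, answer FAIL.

Decompose node/3: leaf(m) =?= leaf(m),  node(q(W), X2, m) =?= node(P, node(m, m, Z), m),  node(leaf(X2), op(B, m), op(B, B)) =?= node(W, B, Z).
Delete trivial equation leaf(m) =?= leaf(m).
Decompose node/3: q(W) =?= P,  X2 =?= node(m, m, Z),  m =?= m.
Bind P := q(W); no other remaining equation mentions P.
Bind X2 := node(m, m, Z); substituting into the one remaining equation that mentions X2 gives: node(leaf(node(m, m, Z)), op(B, m), op(B, B)) =?= node(W, B, Z).
Delete trivial equation m =?= m.
Decompose node/3: leaf(node(m, m, Z)) =?= W,  op(B, m) =?= B,  op(B, B) =?= Z.
Bind W := leaf(node(m, m, Z)); no other remaining equation mentions W. Substituting into the earlier binding gives P := q(leaf(node(m, m, Z))).
Occurs check fails: B occurs in op(B, m); the equation B =?= op(B, m) has no finite solution.

FAIL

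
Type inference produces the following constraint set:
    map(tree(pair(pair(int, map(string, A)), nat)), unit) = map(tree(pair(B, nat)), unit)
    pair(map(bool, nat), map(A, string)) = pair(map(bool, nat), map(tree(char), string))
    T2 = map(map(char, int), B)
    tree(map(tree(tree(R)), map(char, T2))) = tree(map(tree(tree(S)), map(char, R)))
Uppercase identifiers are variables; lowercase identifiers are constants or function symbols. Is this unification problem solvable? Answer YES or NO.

Decompose map/2: tree(pair(pair(int, map(string, A)), nat)) = tree(pair(B, nat)),  unit = unit.
Decompose tree/1: pair(pair(int, map(string, A)), nat) = pair(B, nat).
Decompose pair/2: pair(int, map(string, A)) = B,  nat = nat.
Bind B := pair(int, map(string, A)); substituting into the one remaining equation that mentions B gives: T2 = map(map(char, int), pair(int, map(string, A))).
Delete trivial equation nat = nat.
Delete trivial equation unit = unit.
Decompose pair/2: map(bool, nat) = map(bool, nat),  map(A, string) = map(tree(char), string).
Delete trivial equation map(bool, nat) = map(bool, nat).
Decompose map/2: A = tree(char),  string = string.
Bind A := tree(char); substituting into the one remaining equation that mentions A gives: T2 = map(map(char, int), pair(int, map(string, tree(char)))). Substituting into the earlier binding gives B := pair(int, map(string, tree(char))).
Delete trivial equation string = string.
Bind T2 := map(map(char, int), pair(int, map(string, tree(char)))); substituting into the remaining equation gives: tree(map(tree(tree(R)), map(char, map(map(char, int), pair(int, map(string, tree(char))))))) = tree(map(tree(tree(S)), map(char, R))).
Decompose tree/1: map(tree(tree(R)), map(char, map(map(char, int), pair(int, map(string, tree(char)))))) = map(tree(tree(S)), map(char, R)).
Decompose map/2: tree(tree(R)) = tree(tree(S)),  map(char, map(map(char, int), pair(int, map(string, tree(char))))) = map(char, R).
Decompose tree/1: tree(R) = tree(S).
Decompose tree/1: R = S.
Bind R := S; substituting into the remaining equation gives: map(char, map(map(char, int), pair(int, map(string, tree(char))))) = map(char, S).
Decompose map/2: char = char,  map(map(char, int), pair(int, map(string, tree(char)))) = S.
Delete trivial equation char = char.
Bind S := map(map(char, int), pair(int, map(string, tree(char)))). Substituting into the earlier binding gives R := map(map(char, int), pair(int, map(string, tree(char)))).
No equations remain and no clash or occurs-check failure arose, so a unifier exists.

YES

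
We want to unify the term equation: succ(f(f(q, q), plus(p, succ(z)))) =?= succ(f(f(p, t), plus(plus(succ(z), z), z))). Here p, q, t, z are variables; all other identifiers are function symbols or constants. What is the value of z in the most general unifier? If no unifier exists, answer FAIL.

FAIL

Decompose succ/1: f(f(q, q), plus(p, succ(z))) =?= f(f(p, t), plus(plus(succ(z), z), z)).
Decompose f/2: f(q, q) =?= f(p, t),  plus(p, succ(z)) =?= plus(plus(succ(z), z), z).
Decompose f/2: q =?= p,  q =?= t.
Bind q := p; substituting into the one remaining equation that mentions q gives: p =?= t.
Bind p := t; substituting into the remaining equation gives: plus(t, succ(z)) =?= plus(plus(succ(z), z), z). Substituting into the earlier binding gives q := t.
Decompose plus/2: t =?= plus(succ(z), z),  succ(z) =?= z.
Bind t := plus(succ(z), z); no other remaining equation mentions t. Substituting into the earlier bindings gives q := plus(succ(z), z), p := plus(succ(z), z).
Occurs check fails: z occurs in succ(z); the equation z =?= succ(z) has no finite solution.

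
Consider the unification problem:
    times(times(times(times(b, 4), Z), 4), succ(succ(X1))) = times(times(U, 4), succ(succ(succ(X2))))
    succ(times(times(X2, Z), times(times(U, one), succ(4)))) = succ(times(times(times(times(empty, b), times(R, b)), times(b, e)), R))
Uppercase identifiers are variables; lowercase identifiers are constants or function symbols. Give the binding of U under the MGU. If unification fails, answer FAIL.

Decompose times/2: times(times(times(b, 4), Z), 4) = times(U, 4),  succ(succ(X1)) = succ(succ(succ(X2))).
Decompose times/2: times(times(b, 4), Z) = U,  4 = 4.
Bind U := times(times(b, 4), Z); substituting into the one remaining equation that mentions U gives: succ(times(times(X2, Z), times(times(times(times(b, 4), Z), one), succ(4)))) = succ(times(times(times(times(empty, b), times(R, b)), times(b, e)), R)).
Delete trivial equation 4 = 4.
Decompose succ/1: succ(X1) = succ(succ(X2)).
Decompose succ/1: X1 = succ(X2).
Bind X1 := succ(X2); no other remaining equation mentions X1.
Decompose succ/1: times(times(X2, Z), times(times(times(times(b, 4), Z), one), succ(4))) = times(times(times(times(empty, b), times(R, b)), times(b, e)), R).
Decompose times/2: times(X2, Z) = times(times(times(empty, b), times(R, b)), times(b, e)),  times(times(times(times(b, 4), Z), one), succ(4)) = R.
Decompose times/2: X2 = times(times(empty, b), times(R, b)),  Z = times(b, e).
Bind X2 := times(times(empty, b), times(R, b)); no other remaining equation mentions X2. Substituting into the earlier binding gives X1 := succ(times(times(empty, b), times(R, b))).
Bind Z := times(b, e); substituting into the remaining equation gives: times(times(times(times(b, 4), times(b, e)), one), succ(4)) = R. Substituting into the earlier binding gives U := times(times(b, 4), times(b, e)).
Bind R := times(times(times(times(b, 4), times(b, e)), one), succ(4)). Substituting into the earlier bindings gives X1 := succ(times(times(empty, b), times(times(times(times(times(b, 4), times(b, e)), one), succ(4)), b))), X2 := times(times(empty, b), times(times(times(times(times(b, 4), times(b, e)), one), succ(4)), b)).
MGU = { U -> times(times(b, 4), times(b, e)), X1 -> succ(times(times(empty, b), times(times(times(times(times(b, 4), times(b, e)), one), succ(4)), b))), X2 -> times(times(empty, b), times(times(times(times(times(b, 4), times(b, e)), one), succ(4)), b)), Z -> times(b, e), R -> times(times(times(times(b, 4), times(b, e)), one), succ(4)) }, so U -> times(times(b, 4), times(b, e)).

times(times(b, 4), times(b, e))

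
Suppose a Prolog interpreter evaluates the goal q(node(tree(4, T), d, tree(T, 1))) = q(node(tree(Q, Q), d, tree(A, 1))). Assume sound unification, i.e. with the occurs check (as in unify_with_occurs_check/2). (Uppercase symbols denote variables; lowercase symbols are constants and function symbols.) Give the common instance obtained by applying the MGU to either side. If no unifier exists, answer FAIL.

Decompose q/1: node(tree(4, T), d, tree(T, 1)) = node(tree(Q, Q), d, tree(A, 1)).
Decompose node/3: tree(4, T) = tree(Q, Q),  d = d,  tree(T, 1) = tree(A, 1).
Decompose tree/2: 4 = Q,  T = Q.
Bind Q := 4; substituting into the one remaining equation that mentions Q gives: T = 4.
Bind T := 4; substituting into the one remaining equation that mentions T gives: tree(4, 1) = tree(A, 1).
Delete trivial equation d = d.
Decompose tree/2: 4 = A,  1 = 1.
Bind A := 4; no other remaining equation mentions A.
Delete trivial equation 1 = 1.
Applying the MGU to either side gives q(node(tree(4, 4), d, tree(4, 1))).

q(node(tree(4, 4), d, tree(4, 1)))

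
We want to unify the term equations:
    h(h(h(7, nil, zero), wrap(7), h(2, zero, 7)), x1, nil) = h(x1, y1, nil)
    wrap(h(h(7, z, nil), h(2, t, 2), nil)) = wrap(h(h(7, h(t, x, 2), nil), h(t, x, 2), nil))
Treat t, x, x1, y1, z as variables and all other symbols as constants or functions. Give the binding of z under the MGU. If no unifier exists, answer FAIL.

h(2, 2, 2)

Decompose h/3: h(h(7, nil, zero), wrap(7), h(2, zero, 7)) = x1,  x1 = y1,  nil = nil.
Bind x1 := h(h(7, nil, zero), wrap(7), h(2, zero, 7)); substituting into the one remaining equation that mentions x1 gives: h(h(7, nil, zero), wrap(7), h(2, zero, 7)) = y1.
Bind y1 := h(h(7, nil, zero), wrap(7), h(2, zero, 7)); no other remaining equation mentions y1.
Delete trivial equation nil = nil.
Decompose wrap/1: h(h(7, z, nil), h(2, t, 2), nil) = h(h(7, h(t, x, 2), nil), h(t, x, 2), nil).
Decompose h/3: h(7, z, nil) = h(7, h(t, x, 2), nil),  h(2, t, 2) = h(t, x, 2),  nil = nil.
Decompose h/3: 7 = 7,  z = h(t, x, 2),  nil = nil.
Delete trivial equation 7 = 7.
Bind z := h(t, x, 2); no other remaining equation mentions z.
Delete trivial equation nil = nil.
Decompose h/3: 2 = t,  t = x,  2 = 2.
Bind t := 2; substituting into the one remaining equation that mentions t gives: 2 = x. Substituting into the earlier binding gives z := h(2, x, 2).
Bind x := 2; no other remaining equation mentions x. Substituting into the earlier binding gives z := h(2, 2, 2).
Delete trivial equation 2 = 2.
Delete trivial equation nil = nil.
MGU = { x1 -> h(h(7, nil, zero), wrap(7), h(2, zero, 7)), y1 -> h(h(7, nil, zero), wrap(7), h(2, zero, 7)), z -> h(2, 2, 2), t -> 2, x -> 2 }, so z -> h(2, 2, 2).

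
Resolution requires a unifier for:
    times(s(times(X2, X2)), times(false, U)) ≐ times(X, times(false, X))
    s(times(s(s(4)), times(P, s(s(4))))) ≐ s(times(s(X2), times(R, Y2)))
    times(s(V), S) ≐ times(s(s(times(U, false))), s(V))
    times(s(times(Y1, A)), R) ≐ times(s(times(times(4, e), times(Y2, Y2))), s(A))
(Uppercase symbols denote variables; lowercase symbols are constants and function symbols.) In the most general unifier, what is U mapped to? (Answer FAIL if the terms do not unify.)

Decompose times/2: s(times(X2, X2)) ≐ X,  times(false, U) ≐ times(false, X).
Bind X := s(times(X2, X2)); substituting into the one remaining equation that mentions X gives: times(false, U) ≐ times(false, s(times(X2, X2))).
Decompose times/2: false ≐ false,  U ≐ s(times(X2, X2)).
Delete trivial equation false ≐ false.
Bind U := s(times(X2, X2)); substituting into the one remaining equation that mentions U gives: times(s(V), S) ≐ times(s(s(times(s(times(X2, X2)), false))), s(V)).
Decompose s/1: times(s(s(4)), times(P, s(s(4)))) ≐ times(s(X2), times(R, Y2)).
Decompose times/2: s(s(4)) ≐ s(X2),  times(P, s(s(4))) ≐ times(R, Y2).
Decompose s/1: s(4) ≐ X2.
Bind X2 := s(4); substituting into the one remaining equation that mentions X2 gives: times(s(V), S) ≐ times(s(s(times(s(times(s(4), s(4))), false))), s(V)). Substituting into the earlier bindings gives X := s(times(s(4), s(4))), U := s(times(s(4), s(4))).
Decompose times/2: P ≐ R,  s(s(4)) ≐ Y2.
Bind P := R; no other remaining equation mentions P.
Bind Y2 := s(s(4)); substituting into the one remaining equation that mentions Y2 gives: times(s(times(Y1, A)), R) ≐ times(s(times(times(4, e), times(s(s(4)), s(s(4))))), s(A)).
Decompose times/2: s(V) ≐ s(s(times(s(times(s(4), s(4))), false))),  S ≐ s(V).
Decompose s/1: V ≐ s(times(s(times(s(4), s(4))), false)).
Bind V := s(times(s(times(s(4), s(4))), false)); substituting into the one remaining equation that mentions V gives: S ≐ s(s(times(s(times(s(4), s(4))), false))).
Bind S := s(s(times(s(times(s(4), s(4))), false))); no other remaining equation mentions S.
Decompose times/2: s(times(Y1, A)) ≐ s(times(times(4, e), times(s(s(4)), s(s(4))))),  R ≐ s(A).
Decompose s/1: times(Y1, A) ≐ times(times(4, e), times(s(s(4)), s(s(4)))).
Decompose times/2: Y1 ≐ times(4, e),  A ≐ times(s(s(4)), s(s(4))).
Bind Y1 := times(4, e); no other remaining equation mentions Y1.
Bind A := times(s(s(4)), s(s(4))); substituting into the remaining equation gives: R ≐ s(times(s(s(4)), s(s(4)))).
Bind R := s(times(s(s(4)), s(s(4)))). Substituting into the earlier binding gives P := s(times(s(s(4)), s(s(4)))).
MGU = { X := s(times(s(4), s(4))), U := s(times(s(4), s(4))), X2 := s(4), P := s(times(s(s(4)), s(s(4)))), Y2 := s(s(4)), V := s(times(s(times(s(4), s(4))), false)), S := s(s(times(s(times(s(4), s(4))), false))), Y1 := times(4, e), A := times(s(s(4)), s(s(4))), R := s(times(s(s(4)), s(s(4)))) }, so U := s(times(s(4), s(4))).

s(times(s(4), s(4)))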